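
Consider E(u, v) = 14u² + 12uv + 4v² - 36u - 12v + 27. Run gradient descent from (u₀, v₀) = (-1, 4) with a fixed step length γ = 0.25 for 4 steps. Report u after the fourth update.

∇E = (28u + 12v - 36, 12u + 8v - 12)
Step 1: at (-1, 4), ∇E = (-16, 8) → (-1, 4) − 0.25·(-16, 8) = (3, 2)
Step 2: at (3, 2), ∇E = (72, 40) → (3, 2) − 0.25·(72, 40) = (-15, -8)
Step 3: at (-15, -8), ∇E = (-552, -256) → (-15, -8) − 0.25·(-552, -256) = (123, 56)
Step 4: at (123, 56), ∇E = (4080, 1912) → (123, 56) − 0.25·(4080, 1912) = (-897, -422)
u = -897

-897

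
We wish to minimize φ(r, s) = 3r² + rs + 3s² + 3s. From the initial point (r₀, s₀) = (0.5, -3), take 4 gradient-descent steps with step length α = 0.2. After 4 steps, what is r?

0.0592

∇φ = (6r + s, r + 6s + 3)
(r₁, s₁) = (0.5, -3) − 0.2·(0, -14.5) = (0.5, -0.1)
(r₂, s₂) = (0.5, -0.1) − 0.2·(2.9, 2.9) = (-0.08, -0.68)
(r₃, s₃) = (-0.08, -0.68) − 0.2·(-1.16, -1.16) = (0.152, -0.448)
(r₄, s₄) = (0.152, -0.448) − 0.2·(0.464, 0.464) = (0.0592, -0.5408)
r = 0.0592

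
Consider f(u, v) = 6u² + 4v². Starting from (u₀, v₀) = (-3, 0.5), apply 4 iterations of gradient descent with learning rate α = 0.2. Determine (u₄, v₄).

(-11.5248, 0.0648)

∇f = (12u, 8v)
Step 1: at (-3, 0.5), ∇f = (-36, 4) → (-3, 0.5) − 0.2·(-36, 4) = (4.2, -0.3)
Step 2: at (4.2, -0.3), ∇f = (50.4, -2.4) → (4.2, -0.3) − 0.2·(50.4, -2.4) = (-5.88, 0.18)
Step 3: at (-5.88, 0.18), ∇f = (-70.56, 1.44) → (-5.88, 0.18) − 0.2·(-70.56, 1.44) = (8.232, -0.108)
Step 4: at (8.232, -0.108), ∇f = (98.784, -0.864) → (8.232, -0.108) − 0.2·(98.784, -0.864) = (-11.5248, 0.0648)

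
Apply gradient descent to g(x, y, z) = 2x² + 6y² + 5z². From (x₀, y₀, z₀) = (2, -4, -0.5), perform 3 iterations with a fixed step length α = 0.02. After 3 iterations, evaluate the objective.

23.677713154048

∇g = (4x, 12y, 10z)
(x₁, y₁, z₁) = (2, -4, -0.5) − 0.02·(8, -48, -5) = (1.84, -3.04, -0.4)
(x₂, y₂, z₂) = (1.84, -3.04, -0.4) − 0.02·(7.36, -36.48, -4) = (1.6928, -2.3104, -0.32)
(x₃, y₃, z₃) = (1.6928, -2.3104, -0.32) − 0.02·(6.7712, -27.7248, -3.2) = (1.557376, -1.755904, -0.256)
g(1.557376, -1.755904, -0.256) = 23.677713154048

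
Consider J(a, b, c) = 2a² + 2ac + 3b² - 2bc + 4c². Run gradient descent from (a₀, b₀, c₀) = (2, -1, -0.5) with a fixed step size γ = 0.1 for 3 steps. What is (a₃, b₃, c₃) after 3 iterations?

(0.652, -0.236, -0.352)

∇J = (4a + 2c, 6b - 2c, 2a - 2b + 8c)
(a₁, b₁, c₁) = (2, -1, -0.5) − 0.1·(7, -5, 2) = (1.3, -0.5, -0.7)
(a₂, b₂, c₂) = (1.3, -0.5, -0.7) − 0.1·(3.8, -1.6, -2) = (0.92, -0.34, -0.5)
(a₃, b₃, c₃) = (0.92, -0.34, -0.5) − 0.1·(2.68, -1.04, -1.48) = (0.652, -0.236, -0.352)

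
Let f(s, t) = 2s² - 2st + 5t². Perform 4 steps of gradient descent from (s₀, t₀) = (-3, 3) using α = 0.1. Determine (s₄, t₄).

(-0.3648, -0.1104)

∇f = (4s - 2t, -2s + 10t)
Step 1: at (-3, 3), ∇f = (-18, 36) → (-3, 3) − 0.1·(-18, 36) = (-1.2, -0.6)
Step 2: at (-1.2, -0.6), ∇f = (-3.6, -3.6) → (-1.2, -0.6) − 0.1·(-3.6, -3.6) = (-0.84, -0.24)
Step 3: at (-0.84, -0.24), ∇f = (-2.88, -0.72) → (-0.84, -0.24) − 0.1·(-2.88, -0.72) = (-0.552, -0.168)
Step 4: at (-0.552, -0.168), ∇f = (-1.872, -0.576) → (-0.552, -0.168) − 0.1·(-1.872, -0.576) = (-0.3648, -0.1104)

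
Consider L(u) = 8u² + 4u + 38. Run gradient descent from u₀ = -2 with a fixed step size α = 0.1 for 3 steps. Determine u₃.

0.128

L′(u) = 16u + 4
Step 1: L′(-2) = -28; u₁ = -2 − 0.1·(-28) = 0.8
Step 2: L′(0.8) = 16.8; u₂ = 0.8 − 0.1·16.8 = -0.88
Step 3: L′(-0.88) = -10.08; u₃ = -0.88 − 0.1·(-10.08) = 0.128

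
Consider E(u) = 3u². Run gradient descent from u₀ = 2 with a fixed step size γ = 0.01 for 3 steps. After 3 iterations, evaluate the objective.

8.278437372672

E′(u) = 6u
u₁ = 2 − 0.01·12 = 1.88
u₂ = 1.88 − 0.01·11.28 = 1.7672
u₃ = 1.7672 − 0.01·10.6032 = 1.661168
E(1.661168) = 8.278437372672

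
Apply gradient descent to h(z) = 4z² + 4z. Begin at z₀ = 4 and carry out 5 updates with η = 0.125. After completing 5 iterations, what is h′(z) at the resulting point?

0

h′(z) = 8z + 4
z₁ = 4 − 0.125·36 = -0.5
z₂ = -0.5 − 0.125·0 = -0.5
z₃ = -0.5 − 0.125·0 = -0.5
z₄ = -0.5 − 0.125·0 = -0.5
z₅ = -0.5 − 0.125·0 = -0.5
h′(z) at (-0.5) = 0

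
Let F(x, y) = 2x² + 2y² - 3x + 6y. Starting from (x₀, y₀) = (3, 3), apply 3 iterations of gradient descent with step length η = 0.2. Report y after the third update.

-1.464

∇F = (4x - 3, 4y + 6)
Step 1: at (3, 3), ∇F = (9, 18) → (3, 3) − 0.2·(9, 18) = (1.2, -0.6)
Step 2: at (1.2, -0.6), ∇F = (1.8, 3.6) → (1.2, -0.6) − 0.2·(1.8, 3.6) = (0.84, -1.32)
Step 3: at (0.84, -1.32), ∇F = (0.36, 0.72) → (0.84, -1.32) − 0.2·(0.36, 0.72) = (0.768, -1.464)
y = -1.464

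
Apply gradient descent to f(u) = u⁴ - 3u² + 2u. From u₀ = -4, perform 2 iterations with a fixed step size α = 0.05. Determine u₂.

-74.725

f′(u) = 4u³ - 6u + 2
Step 1: f′(-4) = -230; u₁ = -4 − 0.05·(-230) = 7.5
Step 2: f′(7.5) = 1644.5; u₂ = 7.5 − 0.05·1644.5 = -74.725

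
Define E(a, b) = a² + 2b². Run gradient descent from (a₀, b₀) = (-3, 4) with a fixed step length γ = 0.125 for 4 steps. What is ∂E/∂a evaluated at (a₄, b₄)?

-1.8984375

∇E = (2a, 4b)
Step 1: at (-3, 4), ∇E = (-6, 16) → (-3, 4) − 0.125·(-6, 16) = (-2.25, 2)
Step 2: at (-2.25, 2), ∇E = (-4.5, 8) → (-2.25, 2) − 0.125·(-4.5, 8) = (-1.6875, 1)
Step 3: at (-1.6875, 1), ∇E = (-3.375, 4) → (-1.6875, 1) − 0.125·(-3.375, 4) = (-1.265625, 0.5)
Step 4: at (-1.265625, 0.5), ∇E = (-2.53125, 2) → (-1.265625, 0.5) − 0.125·(-2.53125, 2) = (-0.94921875, 0.25)
∂E/∂a at (-0.94921875, 0.25) = -1.8984375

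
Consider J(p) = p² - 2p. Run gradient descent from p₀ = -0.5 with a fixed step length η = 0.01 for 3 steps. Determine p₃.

-0.411788

J′(p) = 2p - 2
Step 1: J′(-0.5) = -3; p₁ = -0.5 − 0.01·(-3) = -0.47
Step 2: J′(-0.47) = -2.94; p₂ = -0.47 − 0.01·(-2.94) = -0.4406
Step 3: J′(-0.4406) = -2.8812; p₃ = -0.4406 − 0.01·(-2.8812) = -0.411788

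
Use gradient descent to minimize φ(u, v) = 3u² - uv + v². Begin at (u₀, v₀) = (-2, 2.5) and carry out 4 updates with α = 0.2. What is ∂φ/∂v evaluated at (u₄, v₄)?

∇φ = (6u - v, -u + 2v)
(u₁, v₁) = (-2, 2.5) − 0.2·(-14.5, 7) = (0.9, 1.1)
(u₂, v₂) = (0.9, 1.1) − 0.2·(4.3, 1.3) = (0.04, 0.84)
(u₃, v₃) = (0.04, 0.84) − 0.2·(-0.6, 1.64) = (0.16, 0.512)
(u₄, v₄) = (0.16, 0.512) − 0.2·(0.448, 0.864) = (0.0704, 0.3392)
∂φ/∂v at (0.0704, 0.3392) = 0.608

0.608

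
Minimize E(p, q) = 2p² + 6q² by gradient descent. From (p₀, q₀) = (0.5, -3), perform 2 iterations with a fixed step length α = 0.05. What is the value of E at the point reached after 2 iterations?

1.5872

∇E = (4p, 12q)
(p₁, q₁) = (0.5, -3) − 0.05·(2, -36) = (0.4, -1.2)
(p₂, q₂) = (0.4, -1.2) − 0.05·(1.6, -14.4) = (0.32, -0.48)
E(0.32, -0.48) = 1.5872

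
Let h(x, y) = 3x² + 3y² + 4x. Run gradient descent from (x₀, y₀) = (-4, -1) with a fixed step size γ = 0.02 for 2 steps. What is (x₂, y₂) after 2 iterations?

∇h = (6x + 4, 6y)
(x₁, y₁) = (-4, -1) − 0.02·(-20, -6) = (-3.6, -0.88)
(x₂, y₂) = (-3.6, -0.88) − 0.02·(-17.6, -5.28) = (-3.248, -0.7744)

(-3.248, -0.7744)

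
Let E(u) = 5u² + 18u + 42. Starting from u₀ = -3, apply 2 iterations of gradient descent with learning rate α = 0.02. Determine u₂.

E′(u) = 10u + 18
u₁ = -3 − 0.02·(-12) = -2.76
u₂ = -2.76 − 0.02·(-9.6) = -2.568

-2.568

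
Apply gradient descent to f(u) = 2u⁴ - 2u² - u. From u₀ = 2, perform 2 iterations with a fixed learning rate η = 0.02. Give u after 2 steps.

f′(u) = 8u³ - 4u - 1
u₁ = 2 − 0.02·55 = 0.9
u₂ = 0.9 − 0.02·1.232 = 0.87536

0.87536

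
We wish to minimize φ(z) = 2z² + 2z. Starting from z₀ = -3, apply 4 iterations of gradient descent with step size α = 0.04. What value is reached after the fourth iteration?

φ′(z) = 4z + 2
z₁ = -3 − 0.04·(-10) = -2.6
z₂ = -2.6 − 0.04·(-8.4) = -2.264
z₃ = -2.264 − 0.04·(-7.056) = -1.98176
z₄ = -1.98176 − 0.04·(-5.92704) = -1.7446784

-1.7446784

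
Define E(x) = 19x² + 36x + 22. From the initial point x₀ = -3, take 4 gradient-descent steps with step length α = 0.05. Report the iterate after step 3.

E′(x) = 38x + 36
Step 1: E′(-3) = -78; x₁ = -3 − 0.05·(-78) = 0.9
Step 2: E′(0.9) = 70.2; x₂ = 0.9 − 0.05·70.2 = -2.61
Step 3: E′(-2.61) = -63.18; x₃ = -2.61 − 0.05·(-63.18) = 0.549

0.549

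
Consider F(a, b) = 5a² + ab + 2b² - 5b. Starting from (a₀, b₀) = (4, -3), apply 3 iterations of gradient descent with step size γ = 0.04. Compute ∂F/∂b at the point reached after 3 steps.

∇F = (10a + b, a + 4b - 5)
(a₁, b₁) = (4, -3) − 0.04·(37, -13) = (2.52, -2.48)
(a₂, b₂) = (2.52, -2.48) − 0.04·(22.72, -12.4) = (1.6112, -1.984)
(a₃, b₃) = (1.6112, -1.984) − 0.04·(14.128, -11.3248) = (1.04608, -1.531008)
∂F/∂b at (1.04608, -1.531008) = -10.077952

-10.077952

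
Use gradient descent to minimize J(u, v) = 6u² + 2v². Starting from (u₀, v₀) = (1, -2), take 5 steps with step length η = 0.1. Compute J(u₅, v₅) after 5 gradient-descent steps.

0.0483735552

∇J = (12u, 4v)
(u₁, v₁) = (1, -2) − 0.1·(12, -8) = (-0.2, -1.2)
(u₂, v₂) = (-0.2, -1.2) − 0.1·(-2.4, -4.8) = (0.04, -0.72)
(u₃, v₃) = (0.04, -0.72) − 0.1·(0.48, -2.88) = (-0.008, -0.432)
(u₄, v₄) = (-0.008, -0.432) − 0.1·(-0.096, -1.728) = (0.0016, -0.2592)
(u₅, v₅) = (0.0016, -0.2592) − 0.1·(0.0192, -1.0368) = (-0.00032, -0.15552)
J(-0.00032, -0.15552) = 0.0483735552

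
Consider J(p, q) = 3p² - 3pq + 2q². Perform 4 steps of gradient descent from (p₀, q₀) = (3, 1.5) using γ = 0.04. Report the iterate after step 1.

(2.46, 1.62)

∇J = (6p - 3q, -3p + 4q)
(p₁, q₁) = (3, 1.5) − 0.04·(13.5, -3) = (2.46, 1.62)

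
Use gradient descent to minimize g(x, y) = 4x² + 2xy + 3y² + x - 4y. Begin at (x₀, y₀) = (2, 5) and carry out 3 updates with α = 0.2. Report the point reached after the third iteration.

(-2.488, -0.568)

∇g = (8x + 2y + 1, 2x + 6y - 4)
Step 1: at (2, 5), ∇g = (27, 30) → (2, 5) − 0.2·(27, 30) = (-3.4, -1)
Step 2: at (-3.4, -1), ∇g = (-28.2, -16.8) → (-3.4, -1) − 0.2·(-28.2, -16.8) = (2.24, 2.36)
Step 3: at (2.24, 2.36), ∇g = (23.64, 14.64) → (2.24, 2.36) − 0.2·(23.64, 14.64) = (-2.488, -0.568)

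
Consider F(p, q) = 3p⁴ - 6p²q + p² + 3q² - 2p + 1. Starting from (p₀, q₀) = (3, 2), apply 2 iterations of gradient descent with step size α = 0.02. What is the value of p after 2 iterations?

∇F = (12p³ - 12pq + 2p - 2, -6p² + 6q)
Step 1: at (3, 2), ∇F = (256, -42) → (3, 2) − 0.02·(256, -42) = (-2.12, 2.84)
Step 2: at (-2.12, 2.84), ∇F = (-48.327936, -9.9264) → (-2.12, 2.84) − 0.02·(-48.327936, -9.9264) = (-1.15344128, 3.038528)
p = -1.15344128

-1.15344128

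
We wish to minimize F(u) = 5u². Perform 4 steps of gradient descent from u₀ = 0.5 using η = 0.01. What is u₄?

0.32805

F′(u) = 10u
u₁ = 0.5 − 0.01·5 = 0.45
u₂ = 0.45 − 0.01·4.5 = 0.405
u₃ = 0.405 − 0.01·4.05 = 0.3645
u₄ = 0.3645 − 0.01·3.645 = 0.32805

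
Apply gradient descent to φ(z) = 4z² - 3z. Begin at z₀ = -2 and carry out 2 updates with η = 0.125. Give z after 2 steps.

φ′(z) = 8z - 3
Step 1: φ′(-2) = -19; z₁ = -2 − 0.125·(-19) = 0.375
Step 2: φ′(0.375) = 0; z₂ = 0.375 − 0.125·0 = 0.375

0.375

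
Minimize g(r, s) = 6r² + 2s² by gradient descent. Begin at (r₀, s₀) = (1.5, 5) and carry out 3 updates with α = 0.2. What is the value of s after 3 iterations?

∇g = (12r, 4s)
(r₁, s₁) = (1.5, 5) − 0.2·(18, 20) = (-2.1, 1)
(r₂, s₂) = (-2.1, 1) − 0.2·(-25.2, 4) = (2.94, 0.2)
(r₃, s₃) = (2.94, 0.2) − 0.2·(35.28, 0.8) = (-4.116, 0.04)
s = 0.04

0.04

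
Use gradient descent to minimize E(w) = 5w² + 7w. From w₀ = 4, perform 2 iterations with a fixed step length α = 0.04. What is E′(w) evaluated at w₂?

E′(w) = 10w + 7
Step 1: E′(4) = 47; w₁ = 4 − 0.04·47 = 2.12
Step 2: E′(2.12) = 28.2; w₂ = 2.12 − 0.04·28.2 = 0.992
E′(w) at (0.992) = 16.92

16.92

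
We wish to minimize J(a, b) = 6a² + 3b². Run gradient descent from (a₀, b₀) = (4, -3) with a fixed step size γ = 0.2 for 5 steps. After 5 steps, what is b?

0.00096

∇J = (12a, 6b)
Step 1: at (4, -3), ∇J = (48, -18) → (4, -3) − 0.2·(48, -18) = (-5.6, 0.6)
Step 2: at (-5.6, 0.6), ∇J = (-67.2, 3.6) → (-5.6, 0.6) − 0.2·(-67.2, 3.6) = (7.84, -0.12)
Step 3: at (7.84, -0.12), ∇J = (94.08, -0.72) → (7.84, -0.12) − 0.2·(94.08, -0.72) = (-10.976, 0.024)
Step 4: at (-10.976, 0.024), ∇J = (-131.712, 0.144) → (-10.976, 0.024) − 0.2·(-131.712, 0.144) = (15.3664, -0.0048)
Step 5: at (15.3664, -0.0048), ∇J = (184.3968, -0.0288) → (15.3664, -0.0048) − 0.2·(184.3968, -0.0288) = (-21.51296, 0.00096)
b = 0.00096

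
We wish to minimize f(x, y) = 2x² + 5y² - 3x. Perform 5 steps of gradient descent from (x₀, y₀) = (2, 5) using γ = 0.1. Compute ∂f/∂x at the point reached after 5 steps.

0.3888

∇f = (4x - 3, 10y)
Step 1: at (2, 5), ∇f = (5, 50) → (2, 5) − 0.1·(5, 50) = (1.5, 0)
Step 2: at (1.5, 0), ∇f = (3, 0) → (1.5, 0) − 0.1·(3, 0) = (1.2, 0)
Step 3: at (1.2, 0), ∇f = (1.8, 0) → (1.2, 0) − 0.1·(1.8, 0) = (1.02, 0)
Step 4: at (1.02, 0), ∇f = (1.08, 0) → (1.02, 0) − 0.1·(1.08, 0) = (0.912, 0)
Step 5: at (0.912, 0), ∇f = (0.648, 0) → (0.912, 0) − 0.1·(0.648, 0) = (0.8472, 0)
∂f/∂x at (0.8472, 0) = 0.3888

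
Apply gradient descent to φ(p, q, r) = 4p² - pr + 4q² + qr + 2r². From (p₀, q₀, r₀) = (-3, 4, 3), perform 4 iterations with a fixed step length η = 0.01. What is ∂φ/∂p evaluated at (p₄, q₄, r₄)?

∇φ = (8p - r, 8q + r, -p + q + 4r)
(p₁, q₁, r₁) = (-3, 4, 3) − 0.01·(-27, 35, 19) = (-2.73, 3.65, 2.81)
(p₂, q₂, r₂) = (-2.73, 3.65, 2.81) − 0.01·(-24.65, 32.01, 17.62) = (-2.4835, 3.3299, 2.6338)
(p₃, q₃, r₃) = (-2.4835, 3.3299, 2.6338) − 0.01·(-22.5018, 29.273, 16.3486) = (-2.258482, 3.03717, 2.470314)
(p₄, q₄, r₄) = (-2.258482, 3.03717, 2.470314) − 0.01·(-20.53817, 26.767674, 15.176908) = (-2.0531003, 2.76949326, 2.31854492)
∂φ/∂p at (-2.0531003, 2.76949326, 2.31854492) = -18.74334732

-18.74334732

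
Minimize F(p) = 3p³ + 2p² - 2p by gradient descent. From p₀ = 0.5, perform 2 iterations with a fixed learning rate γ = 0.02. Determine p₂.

0.4213355

F′(p) = 9p² + 4p - 2
p₁ = 0.5 − 0.02·2.25 = 0.455
p₂ = 0.455 − 0.02·1.683225 = 0.4213355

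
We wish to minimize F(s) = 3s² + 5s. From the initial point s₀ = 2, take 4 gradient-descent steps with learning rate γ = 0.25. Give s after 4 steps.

-0.65625

F′(s) = 6s + 5
Step 1: F′(2) = 17; s₁ = 2 − 0.25·17 = -2.25
Step 2: F′(-2.25) = -8.5; s₂ = -2.25 − 0.25·(-8.5) = -0.125
Step 3: F′(-0.125) = 4.25; s₃ = -0.125 − 0.25·4.25 = -1.1875
Step 4: F′(-1.1875) = -2.125; s₄ = -1.1875 − 0.25·(-2.125) = -0.65625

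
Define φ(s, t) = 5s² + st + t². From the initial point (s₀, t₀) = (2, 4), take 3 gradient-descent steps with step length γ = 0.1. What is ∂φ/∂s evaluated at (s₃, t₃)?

-0.458

∇φ = (10s + t, s + 2t)
Step 1: at (2, 4), ∇φ = (24, 10) → (2, 4) − 0.1·(24, 10) = (-0.4, 3)
Step 2: at (-0.4, 3), ∇φ = (-1, 5.6) → (-0.4, 3) − 0.1·(-1, 5.6) = (-0.3, 2.44)
Step 3: at (-0.3, 2.44), ∇φ = (-0.56, 4.58) → (-0.3, 2.44) − 0.1·(-0.56, 4.58) = (-0.244, 1.982)
∂φ/∂s at (-0.244, 1.982) = -0.458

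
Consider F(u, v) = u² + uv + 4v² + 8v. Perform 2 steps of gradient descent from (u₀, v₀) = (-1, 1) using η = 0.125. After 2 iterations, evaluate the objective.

-3.166015625

∇F = (2u + v, u + 8v + 8)
Step 1: at (-1, 1), ∇F = (-1, 15) → (-1, 1) − 0.125·(-1, 15) = (-0.875, -0.875)
Step 2: at (-0.875, -0.875), ∇F = (-2.625, 0.125) → (-0.875, -0.875) − 0.125·(-2.625, 0.125) = (-0.546875, -0.890625)
F(-0.546875, -0.890625) = -3.166015625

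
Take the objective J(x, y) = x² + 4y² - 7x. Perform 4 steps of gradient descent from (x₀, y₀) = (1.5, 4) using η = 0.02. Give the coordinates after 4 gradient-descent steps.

(1.80130688, 1.99148544)

∇J = (2x - 7, 8y)
Step 1: at (1.5, 4), ∇J = (-4, 32) → (1.5, 4) − 0.02·(-4, 32) = (1.58, 3.36)
Step 2: at (1.58, 3.36), ∇J = (-3.84, 26.88) → (1.58, 3.36) − 0.02·(-3.84, 26.88) = (1.6568, 2.8224)
Step 3: at (1.6568, 2.8224), ∇J = (-3.6864, 22.5792) → (1.6568, 2.8224) − 0.02·(-3.6864, 22.5792) = (1.730528, 2.370816)
Step 4: at (1.730528, 2.370816), ∇J = (-3.538944, 18.966528) → (1.730528, 2.370816) − 0.02·(-3.538944, 18.966528) = (1.80130688, 1.99148544)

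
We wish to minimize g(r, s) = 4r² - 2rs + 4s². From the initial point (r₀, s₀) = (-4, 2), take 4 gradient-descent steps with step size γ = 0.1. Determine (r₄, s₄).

∇g = (8r - 2s, -2r + 8s)
Step 1: at (-4, 2), ∇g = (-36, 24) → (-4, 2) − 0.1·(-36, 24) = (-0.4, -0.4)
Step 2: at (-0.4, -0.4), ∇g = (-2.4, -2.4) → (-0.4, -0.4) − 0.1·(-2.4, -2.4) = (-0.16, -0.16)
Step 3: at (-0.16, -0.16), ∇g = (-0.96, -0.96) → (-0.16, -0.16) − 0.1·(-0.96, -0.96) = (-0.064, -0.064)
Step 4: at (-0.064, -0.064), ∇g = (-0.384, -0.384) → (-0.064, -0.064) − 0.1·(-0.384, -0.384) = (-0.0256, -0.0256)

(-0.0256, -0.0256)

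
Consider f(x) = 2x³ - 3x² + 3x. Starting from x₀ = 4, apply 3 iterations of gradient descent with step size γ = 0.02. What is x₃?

f′(x) = 6x² - 6x + 3
x₁ = 4 − 0.02·75 = 2.5
x₂ = 2.5 − 0.02·25.5 = 1.99
x₃ = 1.99 − 0.02·14.8206 = 1.693588

1.693588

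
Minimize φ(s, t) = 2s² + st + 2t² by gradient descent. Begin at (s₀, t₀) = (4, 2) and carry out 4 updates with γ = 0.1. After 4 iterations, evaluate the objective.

∇φ = (4s + t, s + 4t)
Step 1: at (4, 2), ∇φ = (18, 12) → (4, 2) − 0.1·(18, 12) = (2.2, 0.8)
Step 2: at (2.2, 0.8), ∇φ = (9.6, 5.4) → (2.2, 0.8) − 0.1·(9.6, 5.4) = (1.24, 0.26)
Step 3: at (1.24, 0.26), ∇φ = (5.22, 2.28) → (1.24, 0.26) − 0.1·(5.22, 2.28) = (0.718, 0.032)
Step 4: at (0.718, 0.032), ∇φ = (2.904, 0.846) → (0.718, 0.032) − 0.1·(2.904, 0.846) = (0.4276, -0.0526)
φ(0.4276, -0.0526) = 0.34872528

0.34872528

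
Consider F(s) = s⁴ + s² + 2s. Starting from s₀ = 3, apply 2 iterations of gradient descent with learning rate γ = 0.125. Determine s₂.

F′(s) = 4s³ + 2s + 2
Step 1: F′(3) = 116; s₁ = 3 − 0.125·116 = -11.5
Step 2: F′(-11.5) = -6104.5; s₂ = -11.5 − 0.125·(-6104.5) = 751.5625

751.5625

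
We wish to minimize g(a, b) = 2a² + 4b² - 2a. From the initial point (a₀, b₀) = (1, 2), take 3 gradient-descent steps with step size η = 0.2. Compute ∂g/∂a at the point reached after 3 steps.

∇g = (4a - 2, 8b)
(a₁, b₁) = (1, 2) − 0.2·(2, 16) = (0.6, -1.2)
(a₂, b₂) = (0.6, -1.2) − 0.2·(0.4, -9.6) = (0.52, 0.72)
(a₃, b₃) = (0.52, 0.72) − 0.2·(0.08, 5.76) = (0.504, -0.432)
∂g/∂a at (0.504, -0.432) = 0.016

0.016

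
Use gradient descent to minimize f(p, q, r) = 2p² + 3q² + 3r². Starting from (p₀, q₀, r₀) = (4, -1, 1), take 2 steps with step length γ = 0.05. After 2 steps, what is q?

-0.49

∇f = (4p, 6q, 6r)
(p₁, q₁, r₁) = (4, -1, 1) − 0.05·(16, -6, 6) = (3.2, -0.7, 0.7)
(p₂, q₂, r₂) = (3.2, -0.7, 0.7) − 0.05·(12.8, -4.2, 4.2) = (2.56, -0.49, 0.49)
q = -0.49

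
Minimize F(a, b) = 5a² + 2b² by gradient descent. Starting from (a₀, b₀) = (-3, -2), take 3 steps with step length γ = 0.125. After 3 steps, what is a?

∇F = (10a, 4b)
Step 1: at (-3, -2), ∇F = (-30, -8) → (-3, -2) − 0.125·(-30, -8) = (0.75, -1)
Step 2: at (0.75, -1), ∇F = (7.5, -4) → (0.75, -1) − 0.125·(7.5, -4) = (-0.1875, -0.5)
Step 3: at (-0.1875, -0.5), ∇F = (-1.875, -2) → (-0.1875, -0.5) − 0.125·(-1.875, -2) = (0.046875, -0.25)
a = 0.046875

0.046875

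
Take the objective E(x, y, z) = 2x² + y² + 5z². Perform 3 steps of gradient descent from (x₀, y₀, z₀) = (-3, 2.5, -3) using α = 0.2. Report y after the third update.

∇E = (4x, 2y, 10z)
Step 1: at (-3, 2.5, -3), ∇E = (-12, 5, -30) → (-3, 2.5, -3) − 0.2·(-12, 5, -30) = (-0.6, 1.5, 3)
Step 2: at (-0.6, 1.5, 3), ∇E = (-2.4, 3, 30) → (-0.6, 1.5, 3) − 0.2·(-2.4, 3, 30) = (-0.12, 0.9, -3)
Step 3: at (-0.12, 0.9, -3), ∇E = (-0.48, 1.8, -30) → (-0.12, 0.9, -3) − 0.2·(-0.48, 1.8, -30) = (-0.024, 0.54, 3)
y = 0.54

0.54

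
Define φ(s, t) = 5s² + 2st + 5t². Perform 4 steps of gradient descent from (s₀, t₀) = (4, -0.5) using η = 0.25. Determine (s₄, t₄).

(30.25, 25.75)

∇φ = (10s + 2t, 2s + 10t)
(s₁, t₁) = (4, -0.5) − 0.25·(39, 3) = (-5.75, -1.25)
(s₂, t₂) = (-5.75, -1.25) − 0.25·(-60, -24) = (9.25, 4.75)
(s₃, t₃) = (9.25, 4.75) − 0.25·(102, 66) = (-16.25, -11.75)
(s₄, t₄) = (-16.25, -11.75) − 0.25·(-186, -150) = (30.25, 25.75)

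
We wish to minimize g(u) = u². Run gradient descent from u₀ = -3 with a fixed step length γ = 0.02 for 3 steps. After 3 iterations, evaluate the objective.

7.044820107264

g′(u) = 2u
Step 1: g′(-3) = -6; u₁ = -3 − 0.02·(-6) = -2.88
Step 2: g′(-2.88) = -5.76; u₂ = -2.88 − 0.02·(-5.76) = -2.7648
Step 3: g′(-2.7648) = -5.5296; u₃ = -2.7648 − 0.02·(-5.5296) = -2.654208
g(-2.654208) = 7.044820107264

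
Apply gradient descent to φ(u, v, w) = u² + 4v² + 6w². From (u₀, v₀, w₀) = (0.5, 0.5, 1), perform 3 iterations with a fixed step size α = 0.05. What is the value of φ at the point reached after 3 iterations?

0.20409225

∇φ = (2u, 8v, 12w)
Step 1: at (0.5, 0.5, 1), ∇φ = (1, 4, 12) → (0.5, 0.5, 1) − 0.05·(1, 4, 12) = (0.45, 0.3, 0.4)
Step 2: at (0.45, 0.3, 0.4), ∇φ = (0.9, 2.4, 4.8) → (0.45, 0.3, 0.4) − 0.05·(0.9, 2.4, 4.8) = (0.405, 0.18, 0.16)
Step 3: at (0.405, 0.18, 0.16), ∇φ = (0.81, 1.44, 1.92) → (0.405, 0.18, 0.16) − 0.05·(0.81, 1.44, 1.92) = (0.3645, 0.108, 0.064)
φ(0.3645, 0.108, 0.064) = 0.20409225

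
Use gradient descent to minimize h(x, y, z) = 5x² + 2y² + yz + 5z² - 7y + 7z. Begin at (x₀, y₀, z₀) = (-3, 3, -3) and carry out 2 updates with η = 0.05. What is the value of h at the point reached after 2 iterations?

-4.662725

∇h = (10x, 4y + z - 7, y + 10z + 7)
(x₁, y₁, z₁) = (-3, 3, -3) − 0.05·(-30, 2, -20) = (-1.5, 2.9, -2)
(x₂, y₂, z₂) = (-1.5, 2.9, -2) − 0.05·(-15, 2.6, -10.1) = (-0.75, 2.77, -1.495)
h(-0.75, 2.77, -1.495) = -4.662725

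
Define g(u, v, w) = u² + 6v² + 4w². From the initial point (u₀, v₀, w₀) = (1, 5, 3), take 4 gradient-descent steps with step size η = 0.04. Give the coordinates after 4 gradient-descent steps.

∇g = (2u, 12v, 8w)
Step 1: at (1, 5, 3), ∇g = (2, 60, 24) → (1, 5, 3) − 0.04·(2, 60, 24) = (0.92, 2.6, 2.04)
Step 2: at (0.92, 2.6, 2.04), ∇g = (1.84, 31.2, 16.32) → (0.92, 2.6, 2.04) − 0.04·(1.84, 31.2, 16.32) = (0.8464, 1.352, 1.3872)
Step 3: at (0.8464, 1.352, 1.3872), ∇g = (1.6928, 16.224, 11.0976) → (0.8464, 1.352, 1.3872) − 0.04·(1.6928, 16.224, 11.0976) = (0.778688, 0.70304, 0.943296)
Step 4: at (0.778688, 0.70304, 0.943296), ∇g = (1.557376, 8.43648, 7.546368) → (0.778688, 0.70304, 0.943296) − 0.04·(1.557376, 8.43648, 7.546368) = (0.71639296, 0.3655808, 0.64144128)

(0.71639296, 0.3655808, 0.64144128)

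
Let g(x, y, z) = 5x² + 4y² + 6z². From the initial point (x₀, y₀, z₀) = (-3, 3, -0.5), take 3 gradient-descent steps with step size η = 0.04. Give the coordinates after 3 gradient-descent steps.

(-0.648, 0.943296, -0.070304)

∇g = (10x, 8y, 12z)
Step 1: at (-3, 3, -0.5), ∇g = (-30, 24, -6) → (-3, 3, -0.5) − 0.04·(-30, 24, -6) = (-1.8, 2.04, -0.26)
Step 2: at (-1.8, 2.04, -0.26), ∇g = (-18, 16.32, -3.12) → (-1.8, 2.04, -0.26) − 0.04·(-18, 16.32, -3.12) = (-1.08, 1.3872, -0.1352)
Step 3: at (-1.08, 1.3872, -0.1352), ∇g = (-10.8, 11.0976, -1.6224) → (-1.08, 1.3872, -0.1352) − 0.04·(-10.8, 11.0976, -1.6224) = (-0.648, 0.943296, -0.070304)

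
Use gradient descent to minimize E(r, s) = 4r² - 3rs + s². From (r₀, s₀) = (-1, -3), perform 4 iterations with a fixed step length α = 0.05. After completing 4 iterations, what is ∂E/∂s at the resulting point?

∇E = (8r - 3s, -3r + 2s)
Step 1: at (-1, -3), ∇E = (1, -3) → (-1, -3) − 0.05·(1, -3) = (-1.05, -2.85)
Step 2: at (-1.05, -2.85), ∇E = (0.15, -2.55) → (-1.05, -2.85) − 0.05·(0.15, -2.55) = (-1.0575, -2.7225)
Step 3: at (-1.0575, -2.7225), ∇E = (-0.2925, -2.2725) → (-1.0575, -2.7225) − 0.05·(-0.2925, -2.2725) = (-1.042875, -2.608875)
Step 4: at (-1.042875, -2.608875), ∇E = (-0.516375, -2.089125) → (-1.042875, -2.608875) − 0.05·(-0.516375, -2.089125) = (-1.01705625, -2.50441875)
∂E/∂s at (-1.01705625, -2.50441875) = -1.95766875

-1.95766875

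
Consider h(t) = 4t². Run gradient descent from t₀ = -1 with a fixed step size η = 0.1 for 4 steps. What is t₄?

-0.0016

h′(t) = 8t
t₁ = -1 − 0.1·(-8) = -0.2
t₂ = -0.2 − 0.1·(-1.6) = -0.04
t₃ = -0.04 − 0.1·(-0.32) = -0.008
t₄ = -0.008 − 0.1·(-0.064) = -0.0016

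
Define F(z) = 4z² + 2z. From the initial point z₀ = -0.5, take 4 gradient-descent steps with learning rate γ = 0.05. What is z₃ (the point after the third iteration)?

-0.304

F′(z) = 8z + 2
z₁ = -0.5 − 0.05·(-2) = -0.4
z₂ = -0.4 − 0.05·(-1.2) = -0.34
z₃ = -0.34 − 0.05·(-0.72) = -0.304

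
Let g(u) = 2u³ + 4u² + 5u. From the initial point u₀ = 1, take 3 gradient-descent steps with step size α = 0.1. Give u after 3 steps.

-1.5489336

g′(u) = 6u² + 8u + 5
u₁ = 1 − 0.1·19 = -0.9
u₂ = -0.9 − 0.1·2.66 = -1.166
u₃ = -1.166 − 0.1·3.829336 = -1.5489336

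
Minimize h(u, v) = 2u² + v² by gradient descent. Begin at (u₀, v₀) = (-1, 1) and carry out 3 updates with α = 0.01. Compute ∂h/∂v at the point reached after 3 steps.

∇h = (4u, 2v)
(u₁, v₁) = (-1, 1) − 0.01·(-4, 2) = (-0.96, 0.98)
(u₂, v₂) = (-0.96, 0.98) − 0.01·(-3.84, 1.96) = (-0.9216, 0.9604)
(u₃, v₃) = (-0.9216, 0.9604) − 0.01·(-3.6864, 1.9208) = (-0.884736, 0.941192)
∂h/∂v at (-0.884736, 0.941192) = 1.882384

1.882384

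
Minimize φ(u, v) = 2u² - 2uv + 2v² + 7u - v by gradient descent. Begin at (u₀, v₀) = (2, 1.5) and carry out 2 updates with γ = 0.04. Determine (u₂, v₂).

(1.1136, 1.388)

∇φ = (4u - 2v + 7, -2u + 4v - 1)
(u₁, v₁) = (2, 1.5) − 0.04·(12, 1) = (1.52, 1.46)
(u₂, v₂) = (1.52, 1.46) − 0.04·(10.16, 1.8) = (1.1136, 1.388)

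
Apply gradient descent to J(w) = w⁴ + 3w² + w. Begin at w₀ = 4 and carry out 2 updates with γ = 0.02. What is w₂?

-1.10547776

J′(w) = 4w³ + 6w + 1
w₁ = 4 − 0.02·281 = -1.62
w₂ = -1.62 − 0.02·(-25.726112) = -1.10547776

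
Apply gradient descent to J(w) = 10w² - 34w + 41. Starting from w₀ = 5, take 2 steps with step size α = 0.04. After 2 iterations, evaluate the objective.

12.27424

J′(w) = 20w - 34
Step 1: J′(5) = 66; w₁ = 5 − 0.04·66 = 2.36
Step 2: J′(2.36) = 13.2; w₂ = 2.36 − 0.04·13.2 = 1.832
J(1.832) = 12.27424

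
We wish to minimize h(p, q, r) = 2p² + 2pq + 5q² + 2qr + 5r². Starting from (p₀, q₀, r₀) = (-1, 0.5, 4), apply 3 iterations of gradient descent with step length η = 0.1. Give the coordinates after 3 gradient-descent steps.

∇h = (4p + 2q, 2p + 10q + 2r, 2q + 10r)
(p₁, q₁, r₁) = (-1, 0.5, 4) − 0.1·(-3, 11, 41) = (-0.7, -0.6, -0.1)
(p₂, q₂, r₂) = (-0.7, -0.6, -0.1) − 0.1·(-4, -7.6, -2.2) = (-0.3, 0.16, 0.12)
(p₃, q₃, r₃) = (-0.3, 0.16, 0.12) − 0.1·(-0.88, 1.24, 1.52) = (-0.212, 0.036, -0.032)

(-0.212, 0.036, -0.032)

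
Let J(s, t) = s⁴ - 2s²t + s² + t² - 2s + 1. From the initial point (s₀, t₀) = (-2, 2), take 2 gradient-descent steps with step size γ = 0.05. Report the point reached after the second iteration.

∇J = (4s³ - 4st + 2s - 2, -2s² + 2t)
Step 1: at (-2, 2), ∇J = (-22, -4) → (-2, 2) − 0.05·(-22, -4) = (-0.9, 2.2)
Step 2: at (-0.9, 2.2), ∇J = (1.204, 2.78) → (-0.9, 2.2) − 0.05·(1.204, 2.78) = (-0.9602, 2.061)

(-0.9602, 2.061)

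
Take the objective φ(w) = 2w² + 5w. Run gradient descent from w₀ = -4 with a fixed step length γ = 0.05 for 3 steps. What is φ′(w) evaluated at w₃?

φ′(w) = 4w + 5
Step 1: φ′(-4) = -11; w₁ = -4 − 0.05·(-11) = -3.45
Step 2: φ′(-3.45) = -8.8; w₂ = -3.45 − 0.05·(-8.8) = -3.01
Step 3: φ′(-3.01) = -7.04; w₃ = -3.01 − 0.05·(-7.04) = -2.658
φ′(w) at (-2.658) = -5.632

-5.632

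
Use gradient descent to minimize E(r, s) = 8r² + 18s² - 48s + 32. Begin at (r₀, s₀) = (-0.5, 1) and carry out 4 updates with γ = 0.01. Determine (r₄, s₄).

∇E = (16r, 36s - 48)
(r₁, s₁) = (-0.5, 1) − 0.01·(-8, -12) = (-0.42, 1.12)
(r₂, s₂) = (-0.42, 1.12) − 0.01·(-6.72, -7.68) = (-0.3528, 1.1968)
(r₃, s₃) = (-0.3528, 1.1968) − 0.01·(-5.6448, -4.9152) = (-0.296352, 1.245952)
(r₄, s₄) = (-0.296352, 1.245952) − 0.01·(-4.741632, -3.145728) = (-0.24893568, 1.27740928)

(-0.24893568, 1.27740928)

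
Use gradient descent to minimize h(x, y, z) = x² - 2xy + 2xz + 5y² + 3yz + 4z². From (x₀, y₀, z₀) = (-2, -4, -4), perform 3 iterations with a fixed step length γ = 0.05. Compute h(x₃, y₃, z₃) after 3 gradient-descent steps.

∇h = (2x - 2y + 2z, -2x + 10y + 3z, 2x + 3y + 8z)
(x₁, y₁, z₁) = (-2, -4, -4) − 0.05·(-4, -48, -48) = (-1.8, -1.6, -1.6)
(x₂, y₂, z₂) = (-1.8, -1.6, -1.6) − 0.05·(-3.6, -17.2, -21.2) = (-1.62, -0.74, -0.54)
(x₃, y₃, z₃) = (-1.62, -0.74, -0.54) − 0.05·(-2.84, -5.78, -9.78) = (-1.478, -0.451, -0.051)
h(-1.478, -0.451, -0.051) = 2.098496

2.098496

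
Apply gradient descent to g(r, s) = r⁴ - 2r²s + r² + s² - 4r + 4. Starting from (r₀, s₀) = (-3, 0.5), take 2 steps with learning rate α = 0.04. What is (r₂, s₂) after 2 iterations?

(1.28233728, 1.260832)

∇g = (4r³ - 4rs + 2r - 4, -2r² + 2s)
(r₁, s₁) = (-3, 0.5) − 0.04·(-112, -17) = (1.48, 1.18)
(r₂, s₂) = (1.48, 1.18) − 0.04·(4.941568, -2.0208) = (1.28233728, 1.260832)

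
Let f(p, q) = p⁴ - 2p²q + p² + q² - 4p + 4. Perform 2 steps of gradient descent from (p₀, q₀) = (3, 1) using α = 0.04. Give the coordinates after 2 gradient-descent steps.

∇f = (4p³ - 4pq + 2p - 4, -2p² + 2q)
(p₁, q₁) = (3, 1) − 0.04·(98, -16) = (-0.92, 1.64)
(p₂, q₂) = (-0.92, 1.64) − 0.04·(-2.919552, 1.5872) = (-0.80321792, 1.576512)

(-0.80321792, 1.576512)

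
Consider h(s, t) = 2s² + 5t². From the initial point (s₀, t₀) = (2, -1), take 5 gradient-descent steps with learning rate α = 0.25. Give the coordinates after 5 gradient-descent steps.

∇h = (4s, 10t)
Step 1: at (2, -1), ∇h = (8, -10) → (2, -1) − 0.25·(8, -10) = (0, 1.5)
Step 2: at (0, 1.5), ∇h = (0, 15) → (0, 1.5) − 0.25·(0, 15) = (0, -2.25)
Step 3: at (0, -2.25), ∇h = (0, -22.5) → (0, -2.25) − 0.25·(0, -22.5) = (0, 3.375)
Step 4: at (0, 3.375), ∇h = (0, 33.75) → (0, 3.375) − 0.25·(0, 33.75) = (0, -5.0625)
Step 5: at (0, -5.0625), ∇h = (0, -50.625) → (0, -5.0625) − 0.25·(0, -50.625) = (0, 7.59375)

(0, 7.59375)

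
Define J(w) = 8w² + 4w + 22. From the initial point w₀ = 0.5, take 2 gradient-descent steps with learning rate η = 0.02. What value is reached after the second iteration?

0.0968

J′(w) = 16w + 4
Step 1: J′(0.5) = 12; w₁ = 0.5 − 0.02·12 = 0.26
Step 2: J′(0.26) = 8.16; w₂ = 0.26 − 0.02·8.16 = 0.0968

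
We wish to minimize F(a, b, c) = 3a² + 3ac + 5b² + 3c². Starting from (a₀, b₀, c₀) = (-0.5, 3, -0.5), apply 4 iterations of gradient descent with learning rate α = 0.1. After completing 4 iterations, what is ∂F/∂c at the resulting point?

∇F = (6a + 3c, 10b, 3a + 6c)
Step 1: at (-0.5, 3, -0.5), ∇F = (-4.5, 30, -4.5) → (-0.5, 3, -0.5) − 0.1·(-4.5, 30, -4.5) = (-0.05, 0, -0.05)
Step 2: at (-0.05, 0, -0.05), ∇F = (-0.45, 0, -0.45) → (-0.05, 0, -0.05) − 0.1·(-0.45, 0, -0.45) = (-0.005, 0, -0.005)
Step 3: at (-0.005, 0, -0.005), ∇F = (-0.045, 0, -0.045) → (-0.005, 0, -0.005) − 0.1·(-0.045, 0, -0.045) = (-0.0005, 0, -0.0005)
Step 4: at (-0.0005, 0, -0.0005), ∇F = (-0.0045, 0, -0.0045) → (-0.0005, 0, -0.0005) − 0.1·(-0.0045, 0, -0.0045) = (-0.00005, 0, -0.00005)
∂F/∂c at (-0.00005, 0, -0.00005) = -0.00045

-0.00045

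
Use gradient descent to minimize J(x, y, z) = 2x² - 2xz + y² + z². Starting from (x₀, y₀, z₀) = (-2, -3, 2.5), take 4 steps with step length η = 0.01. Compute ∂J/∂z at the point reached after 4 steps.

7.3720944

∇J = (4x - 2z, 2y, -2x + 2z)
Step 1: at (-2, -3, 2.5), ∇J = (-13, -6, 9) → (-2, -3, 2.5) − 0.01·(-13, -6, 9) = (-1.87, -2.94, 2.41)
Step 2: at (-1.87, -2.94, 2.41), ∇J = (-12.3, -5.88, 8.56) → (-1.87, -2.94, 2.41) − 0.01·(-12.3, -5.88, 8.56) = (-1.747, -2.8812, 2.3244)
Step 3: at (-1.747, -2.8812, 2.3244), ∇J = (-11.6368, -5.7624, 8.1428) → (-1.747, -2.8812, 2.3244) − 0.01·(-11.6368, -5.7624, 8.1428) = (-1.630632, -2.823576, 2.242972)
Step 4: at (-1.630632, -2.823576, 2.242972), ∇J = (-11.008472, -5.647152, 7.747208) → (-1.630632, -2.823576, 2.242972) − 0.01·(-11.008472, -5.647152, 7.747208) = (-1.52054728, -2.76710448, 2.16549992)
∂J/∂z at (-1.52054728, -2.76710448, 2.16549992) = 7.3720944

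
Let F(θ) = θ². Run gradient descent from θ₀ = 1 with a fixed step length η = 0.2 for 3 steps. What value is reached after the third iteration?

F′(θ) = 2θ
θ₁ = 1 − 0.2·2 = 0.6
θ₂ = 0.6 − 0.2·1.2 = 0.36
θ₃ = 0.36 − 0.2·0.72 = 0.216

0.216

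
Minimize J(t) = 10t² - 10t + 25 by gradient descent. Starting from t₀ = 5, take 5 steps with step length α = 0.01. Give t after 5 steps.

1.97456

J′(t) = 20t - 10
t₁ = 5 − 0.01·90 = 4.1
t₂ = 4.1 − 0.01·72 = 3.38
t₃ = 3.38 − 0.01·57.6 = 2.804
t₄ = 2.804 − 0.01·46.08 = 2.3432
t₅ = 2.3432 − 0.01·36.864 = 1.97456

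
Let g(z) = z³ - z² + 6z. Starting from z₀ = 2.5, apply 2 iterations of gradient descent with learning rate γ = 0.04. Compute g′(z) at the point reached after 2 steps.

g′(z) = 3z² - 2z + 6
Step 1: g′(2.5) = 19.75; z₁ = 2.5 − 0.04·19.75 = 1.71
Step 2: g′(1.71) = 11.3523; z₂ = 1.71 − 0.04·11.3523 = 1.255908
g′(z) at (1.255908) = 8.220098713392

8.220098713392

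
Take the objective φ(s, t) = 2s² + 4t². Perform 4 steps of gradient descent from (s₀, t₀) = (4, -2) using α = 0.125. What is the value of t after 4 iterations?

∇φ = (4s, 8t)
(s₁, t₁) = (4, -2) − 0.125·(16, -16) = (2, 0)
(s₂, t₂) = (2, 0) − 0.125·(8, 0) = (1, 0)
(s₃, t₃) = (1, 0) − 0.125·(4, 0) = (0.5, 0)
(s₄, t₄) = (0.5, 0) − 0.125·(2, 0) = (0.25, 0)
t = 0

0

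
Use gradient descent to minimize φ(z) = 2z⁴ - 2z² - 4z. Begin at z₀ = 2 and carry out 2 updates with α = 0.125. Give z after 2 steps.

84.875

φ′(z) = 8z³ - 4z - 4
z₁ = 2 − 0.125·52 = -4.5
z₂ = -4.5 − 0.125·(-715) = 84.875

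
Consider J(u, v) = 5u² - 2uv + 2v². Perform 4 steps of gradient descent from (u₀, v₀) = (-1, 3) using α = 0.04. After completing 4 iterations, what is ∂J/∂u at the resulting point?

∇J = (10u - 2v, -2u + 4v)
Step 1: at (-1, 3), ∇J = (-16, 14) → (-1, 3) − 0.04·(-16, 14) = (-0.36, 2.44)
Step 2: at (-0.36, 2.44), ∇J = (-8.48, 10.48) → (-0.36, 2.44) − 0.04·(-8.48, 10.48) = (-0.0208, 2.0208)
Step 3: at (-0.0208, 2.0208), ∇J = (-4.2496, 8.1248) → (-0.0208, 2.0208) − 0.04·(-4.2496, 8.1248) = (0.149184, 1.695808)
Step 4: at (0.149184, 1.695808), ∇J = (-1.899776, 6.484864) → (0.149184, 1.695808) − 0.04·(-1.899776, 6.484864) = (0.22517504, 1.43641344)
∂J/∂u at (0.22517504, 1.43641344) = -0.62107648

-0.62107648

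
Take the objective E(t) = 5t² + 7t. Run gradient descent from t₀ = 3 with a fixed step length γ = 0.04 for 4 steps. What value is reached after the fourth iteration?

E′(t) = 10t + 7
Step 1: E′(3) = 37; t₁ = 3 − 0.04·37 = 1.52
Step 2: E′(1.52) = 22.2; t₂ = 1.52 − 0.04·22.2 = 0.632
Step 3: E′(0.632) = 13.32; t₃ = 0.632 − 0.04·13.32 = 0.0992
Step 4: E′(0.0992) = 7.992; t₄ = 0.0992 − 0.04·7.992 = -0.22048

-0.22048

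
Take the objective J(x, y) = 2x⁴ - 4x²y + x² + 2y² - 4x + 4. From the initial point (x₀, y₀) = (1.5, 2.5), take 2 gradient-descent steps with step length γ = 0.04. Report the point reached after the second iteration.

∇J = (8x³ - 8xy + 2x - 4, -4x² + 4y)
(x₁, y₁) = (1.5, 2.5) − 0.04·(-4, 1) = (1.66, 2.46)
(x₂, y₂) = (1.66, 2.46) − 0.04·(3.245568, -1.1824) = (1.53017728, 2.507296)

(1.53017728, 2.507296)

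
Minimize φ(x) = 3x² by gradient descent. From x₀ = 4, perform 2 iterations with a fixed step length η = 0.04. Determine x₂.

φ′(x) = 6x
x₁ = 4 − 0.04·24 = 3.04
x₂ = 3.04 − 0.04·18.24 = 2.3104

2.3104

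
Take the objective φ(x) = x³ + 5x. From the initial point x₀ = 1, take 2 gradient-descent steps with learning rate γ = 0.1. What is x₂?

-0.312

φ′(x) = 3x² + 5
Step 1: φ′(1) = 8; x₁ = 1 − 0.1·8 = 0.2
Step 2: φ′(0.2) = 5.12; x₂ = 0.2 − 0.1·5.12 = -0.312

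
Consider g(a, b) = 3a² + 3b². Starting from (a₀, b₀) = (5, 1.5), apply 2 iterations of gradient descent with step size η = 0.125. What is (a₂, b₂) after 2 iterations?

(0.3125, 0.09375)

∇g = (6a, 6b)
Step 1: at (5, 1.5), ∇g = (30, 9) → (5, 1.5) − 0.125·(30, 9) = (1.25, 0.375)
Step 2: at (1.25, 0.375), ∇g = (7.5, 2.25) → (1.25, 0.375) − 0.125·(7.5, 2.25) = (0.3125, 0.09375)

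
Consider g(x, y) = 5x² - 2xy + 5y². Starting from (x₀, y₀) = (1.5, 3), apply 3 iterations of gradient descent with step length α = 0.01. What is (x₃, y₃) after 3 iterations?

(1.240944, 2.263152)

∇g = (10x - 2y, -2x + 10y)
(x₁, y₁) = (1.5, 3) − 0.01·(9, 27) = (1.41, 2.73)
(x₂, y₂) = (1.41, 2.73) − 0.01·(8.64, 24.48) = (1.3236, 2.4852)
(x₃, y₃) = (1.3236, 2.4852) − 0.01·(8.2656, 22.2048) = (1.240944, 2.263152)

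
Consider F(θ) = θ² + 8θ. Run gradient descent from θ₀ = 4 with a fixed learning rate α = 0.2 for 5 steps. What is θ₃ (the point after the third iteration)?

F′(θ) = 2θ + 8
Step 1: F′(4) = 16; θ₁ = 4 − 0.2·16 = 0.8
Step 2: F′(0.8) = 9.6; θ₂ = 0.8 − 0.2·9.6 = -1.12
Step 3: F′(-1.12) = 5.76; θ₃ = -1.12 − 0.2·5.76 = -2.272

-2.272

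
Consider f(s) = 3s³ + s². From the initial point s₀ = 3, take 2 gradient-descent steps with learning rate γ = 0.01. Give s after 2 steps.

1.679079

f′(s) = 9s² + 2s
s₁ = 3 − 0.01·87 = 2.13
s₂ = 2.13 − 0.01·45.0921 = 1.679079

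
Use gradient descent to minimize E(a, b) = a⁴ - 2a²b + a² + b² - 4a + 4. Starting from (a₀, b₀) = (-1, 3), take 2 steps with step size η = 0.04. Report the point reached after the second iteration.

(-1.12279808, 2.706112)

∇E = (4a³ - 4ab + 2a - 4, -2a² + 2b)
(a₁, b₁) = (-1, 3) − 0.04·(2, 4) = (-1.08, 2.84)
(a₂, b₂) = (-1.08, 2.84) − 0.04·(1.069952, 3.3472) = (-1.12279808, 2.706112)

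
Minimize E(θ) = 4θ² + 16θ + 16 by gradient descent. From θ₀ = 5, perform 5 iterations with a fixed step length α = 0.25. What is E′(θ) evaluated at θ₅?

-56

E′(θ) = 8θ + 16
θ₁ = 5 − 0.25·56 = -9
θ₂ = -9 − 0.25·(-56) = 5
θ₃ = 5 − 0.25·56 = -9
θ₄ = -9 − 0.25·(-56) = 5
θ₅ = 5 − 0.25·56 = -9
E′(θ) at (-9) = -56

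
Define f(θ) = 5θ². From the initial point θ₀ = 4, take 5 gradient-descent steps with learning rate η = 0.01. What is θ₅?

2.36196

f′(θ) = 10θ
θ₁ = 4 − 0.01·40 = 3.6
θ₂ = 3.6 − 0.01·36 = 3.24
θ₃ = 3.24 − 0.01·32.4 = 2.916
θ₄ = 2.916 − 0.01·29.16 = 2.6244
θ₅ = 2.6244 − 0.01·26.244 = 2.36196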